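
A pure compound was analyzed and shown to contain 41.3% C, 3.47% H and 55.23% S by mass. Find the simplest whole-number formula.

C2H2S

Assume 100 g: 41.3 g C, 3.47 g H, 55.23 g S.
Moles — C: 41.3 / 12.01 = 3.439 mol; H: 3.47 / 1.008 = 3.442 mol; S: 55.23 / 32.07 = 1.722 mol
Smallest is S at 1.722 mol; normalising gives C 1.997, H 1.999, S 1.000
→ C2H2S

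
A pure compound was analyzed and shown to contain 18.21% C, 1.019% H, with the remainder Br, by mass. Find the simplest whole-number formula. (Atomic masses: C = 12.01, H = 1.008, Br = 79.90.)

Assume 100 g: 18.21 g C, 1.019 g H, 80.771 g Br.
C: 18.21 g ÷ 12.01 g/mol = 1.516 mol
H: 1.019 g ÷ 1.008 g/mol = 1.011 mol
Br: 80.771 g ÷ 79.90 g/mol = 1.011 mol
Ratios (÷ 1.011): C 1.500, H 1.000, Br 1.000
×2: C 3.00, H 2.00, Br 2.00 → C3H2Br2

C3H2Br2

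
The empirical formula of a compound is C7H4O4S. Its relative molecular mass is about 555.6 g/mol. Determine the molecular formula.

Empirical-formula mass = 184.17 g/mol
n = 555.6 / 184.17 = 3.02 ≈ 3
Molecular formula = (C7H4O4S)3 = C21H12O12S3

C21H12O12S3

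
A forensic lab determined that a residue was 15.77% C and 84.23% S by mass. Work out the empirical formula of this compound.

CS2

Assume 100 g: 15.77 g C, 84.23 g S.
Moles — C: 15.77 / 12.01 = 1.313 mol; S: 84.23 / 32.07 = 2.626 mol
Smallest is C at 1.313 mol; normalising gives C 1.000, S 2.000
≈ 1:2 → CS2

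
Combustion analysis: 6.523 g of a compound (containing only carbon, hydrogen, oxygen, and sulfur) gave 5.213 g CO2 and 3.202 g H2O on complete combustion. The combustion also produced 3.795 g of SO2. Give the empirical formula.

mol C = 5.213 / 44.01 = 0.1185; mass C = 0.1185 × 12.01 = 1.423 g
mol H = 2 × (3.202 / 18.02) = 0.3554; mass H = 0.3554 × 1.008 = 0.3582 g
mol S = 3.795 / 64.07 = 0.05923; mass S = 1.900 g
mass O = 6.523 − (3.680) = 2.843 g → mol O = 0.1777
Ratios (÷ 0.05923): C 2.000, H 6.000, O 2.999, S 1.000
≈ 2:6:3:1 → C2H6O3S

C2H6O3S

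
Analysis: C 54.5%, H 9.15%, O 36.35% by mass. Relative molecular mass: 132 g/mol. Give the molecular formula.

Assume 100 g: 54.5 g C, 9.15 g H, 36.35 g O.
Moles — C: 54.5 / 12.01 = 4.538 mol; H: 9.15 / 1.008 = 9.077 mol; O: 36.35 / 16.00 = 2.272 mol
Ratios (÷ 2.272): C 1.997, H 3.996, O 1.000
→ C2H4O
Empirical-formula mass = 44.05 g/mol
n = 132 / 44.05 = 3.00 ≈ 3
Molecular formula = (C2H4O)×3 = C6H12O3

C6H12O3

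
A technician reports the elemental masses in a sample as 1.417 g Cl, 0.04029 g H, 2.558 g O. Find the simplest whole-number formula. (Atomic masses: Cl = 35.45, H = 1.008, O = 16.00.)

ClHO4

Cl: 1.417 g ÷ 35.45 g/mol = 0.03997 mol
H: 0.04029 g ÷ 1.008 g/mol = 0.03997 mol
O: 2.558 g ÷ 16.00 g/mol = 0.1599 mol
Divide by the smallest (0.03997 mol H): Cl 1.000, H 1.000, O 4.000
→ ClHO4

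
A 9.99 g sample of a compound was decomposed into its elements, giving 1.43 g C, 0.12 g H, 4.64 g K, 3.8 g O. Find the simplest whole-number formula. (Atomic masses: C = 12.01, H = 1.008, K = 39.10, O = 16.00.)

CHKO2

n(C) = 1.43/12.01 = 0.1191, n(H) = 0.12/1.008 = 0.119, n(K) = 4.64/39.10 = 0.1187, n(O) = 3.8/16.00 = 0.2375
Ratios (÷ 0.1187): C 1.003, H 1.003, K 1.000, O 2.001
→ CHKO2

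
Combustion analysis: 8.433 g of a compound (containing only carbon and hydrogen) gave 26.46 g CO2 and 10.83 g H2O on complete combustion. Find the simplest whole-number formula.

mol C = 26.46 / 44.01 = 0.6012; mass C = 0.6012 × 12.01 = 7.221 g
mol H = 2 × (10.83 / 18.02) = 1.202; mass H = 1.202 × 1.008 = 1.212 g
Smallest is C at 0.6012 mol; normalising gives C 1.000, H 1.999
≈ 1:2 → CH2

CH2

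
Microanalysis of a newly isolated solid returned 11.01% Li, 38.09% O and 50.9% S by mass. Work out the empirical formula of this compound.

Li2O3S2

Assume 100 g: 11.01 g Li, 38.09 g O, 50.9 g S.
Li: 11.01 g ÷ 6.94 g/mol = 1.586 mol
O: 38.09 g ÷ 16.00 g/mol = 2.381 mol
S: 50.9 g ÷ 32.07 g/mol = 1.587 mol
Smallest is Li at 1.586 mol; normalising gives Li 1.000, O 1.501, S 1.000
Multiply by 2: Li 2.00, O 3.00, S 2.00 → Li2O3S2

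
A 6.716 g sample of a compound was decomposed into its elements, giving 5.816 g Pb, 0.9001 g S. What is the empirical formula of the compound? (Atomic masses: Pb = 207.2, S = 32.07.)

PbS

Pb: 5.816 g ÷ 207.2 g/mol = 0.02807 mol
S: 0.9001 g ÷ 32.07 g/mol = 0.02807 mol
Divide by the smallest (0.02807 mol S): Pb 1.000, S 1.000
≈ 1:1 → PbS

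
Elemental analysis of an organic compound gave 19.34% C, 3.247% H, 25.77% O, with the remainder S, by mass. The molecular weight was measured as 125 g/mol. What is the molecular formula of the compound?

C2H4O2S2

Assume 100 g: 19.34 g C, 3.247 g H, 25.77 g O, 51.643 g S.
C: 19.34 g ÷ 12.01 g/mol = 1.61 mol
H: 3.247 g ÷ 1.008 g/mol = 3.221 mol
O: 25.77 g ÷ 16.00 g/mol = 1.611 mol
S: 51.643 g ÷ 32.07 g/mol = 1.61 mol
Divide by the smallest (1.61 mol S): C 1.000, H 2.000, O 1.000, S 1.000
→ CH2OS
Empirical-formula mass = 62.10 g/mol
n = 125 / 62.10 = 2.01 ≈ 2
Molecular formula = (CH2OS)×2 = C2H4O2S2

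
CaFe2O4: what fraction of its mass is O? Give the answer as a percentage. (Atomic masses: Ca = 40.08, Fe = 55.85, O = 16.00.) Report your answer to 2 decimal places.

Molar mass = 1(40.08) + 2(55.85) + 4(16.00) = 215.780 g/mol
Mass of O per mole = 4 × 16.00 = 64.000 g
% O = 64.000 / 215.780 × 100 = 29.66%

29.66%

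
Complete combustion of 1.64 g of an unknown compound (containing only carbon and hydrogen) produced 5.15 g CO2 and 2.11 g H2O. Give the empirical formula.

CH2

mol C = 5.15 / 44.01 = 0.1170; mass C = 0.1170 × 12.01 = 1.405 g
mol H = 2 × (2.11 / 18.02) = 0.2342; mass H = 0.2342 × 1.008 = 0.2361 g
Divide by the smallest (0.117 mol C): C 1.000, H 2.001
≈ 1:2 → CH2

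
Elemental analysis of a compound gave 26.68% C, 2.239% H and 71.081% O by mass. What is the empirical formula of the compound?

CHO2

Assume 100 g: 26.68 g C, 2.239 g H, 71.081 g O.
n(C) = 26.68/12.01 = 2.221, n(H) = 2.239/1.008 = 2.221, n(O) = 71.081/16.00 = 4.443
Divide by the smallest (2.221 mol H): C 1.000, H 1.000, O 2.000
Ratio ≈ 1:1:2, so the empirical formula is CHO2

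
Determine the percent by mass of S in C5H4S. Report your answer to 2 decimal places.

Molar mass = 5(12.01) + 4(1.008) + 1(32.07) = 96.152 g/mol
Mass of S per mole = 1 × 32.07 = 32.070 g
% S = 32.070 / 96.152 × 100 = 33.35%

33.35%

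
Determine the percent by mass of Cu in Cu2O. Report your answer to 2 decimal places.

Molar mass = 2(63.55) + 1(16.00) = 143.100 g/mol
Mass of Cu per mole = 2 × 63.55 = 127.100 g
% Cu = 127.100 / 143.100 × 100 = 88.82%

88.82%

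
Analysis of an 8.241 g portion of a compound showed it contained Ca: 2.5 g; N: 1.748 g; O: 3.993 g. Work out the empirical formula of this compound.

Ca: 2.5 g ÷ 40.08 g/mol = 0.06238 mol
N: 1.748 g ÷ 14.01 g/mol = 0.1248 mol
O: 3.993 g ÷ 16.00 g/mol = 0.2496 mol
Ratios (÷ 0.06238): Ca 1.000, N 2.000, O 4.001
→ CaN2O4

CaN2O4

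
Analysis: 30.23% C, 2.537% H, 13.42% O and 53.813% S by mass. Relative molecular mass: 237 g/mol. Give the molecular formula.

Assume 100 g: 30.23 g C, 2.537 g H, 13.42 g O, 53.813 g S.
Moles — C: 30.23 / 12.01 = 2.517 mol; H: 2.537 / 1.008 = 2.517 mol; O: 13.42 / 16.00 = 0.8387 mol; S: 53.813 / 32.07 = 1.678 mol
Divide by the smallest (0.8387 mol O): C 3.001, H 3.001, O 1.000, S 2.001
Ratio ≈ 3:3:1:2, so the empirical formula is C3H3OS2
Empirical-formula mass = 119.19 g/mol
n = 237 / 119.19 = 1.99 ≈ 2
Molecular formula = (C3H3OS2)×2 = C6H6O2S4

C6H6O2S4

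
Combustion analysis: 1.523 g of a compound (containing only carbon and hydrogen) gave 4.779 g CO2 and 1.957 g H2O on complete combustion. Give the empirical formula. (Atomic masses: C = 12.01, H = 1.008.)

mol C = 4.779 / 44.01 = 0.1086; mass C = 0.1086 × 12.01 = 1.304 g
mol H = 2 × (1.957 / 18.02) = 0.2172; mass H = 0.2172 × 1.008 = 0.2189 g
Smallest is C at 0.1086 mol; normalising gives C 1.000, H 2.000
≈ 1:2 → CH2

CH2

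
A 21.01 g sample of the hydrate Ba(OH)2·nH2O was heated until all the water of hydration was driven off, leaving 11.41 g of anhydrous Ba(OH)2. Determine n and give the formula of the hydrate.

Mass of water lost = 21.01 − 11.41 = 9.6 g → 9.6 / 18.02 = 0.5327 mol H2O
Molar mass of Ba(OH)2 = 171.35 g/mol → mol Ba(OH)2 = 11.41 / 171.35 = 0.06659
n = 0.5327 / 0.06659 = 8.00 ≈ 8 → Ba(OH)2·8H2O

Ba(OH)2·8H2O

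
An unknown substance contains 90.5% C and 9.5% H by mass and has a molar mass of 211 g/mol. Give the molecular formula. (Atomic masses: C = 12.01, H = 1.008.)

C16H20

Assume 100 g: 90.5 g C, 9.5 g H.
n(C) = 90.5/12.01 = 7.535, n(H) = 9.5/1.008 = 9.425
Ratios (÷ 7.535): C 1.000, H 1.251
Multiply by 4: C 4.00, H 5.00 → C4H5
Empirical-formula mass = 53.08 g/mol
n = 211 / 53.08 = 3.98 ≈ 4
Molecular formula = (C4H5)×4 = C16H20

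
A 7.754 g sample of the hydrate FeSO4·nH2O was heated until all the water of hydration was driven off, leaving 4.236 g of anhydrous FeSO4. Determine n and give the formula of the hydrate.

FeSO4·7H2O

Mass of water lost = 7.754 − 4.236 = 3.518 g → 3.518 / 18.02 = 0.1952 mol H2O
Molar mass of FeSO4 = 151.92 g/mol → mol FeSO4 = 4.236 / 151.92 = 0.02788
n = 0.1952 / 0.02788 = 7.00 ≈ 7 → FeSO4·7H2O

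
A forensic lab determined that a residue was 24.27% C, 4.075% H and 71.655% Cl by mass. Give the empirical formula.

CH2Cl

Assume 100 g: 24.27 g C, 4.075 g H, 71.655 g Cl.
C: 24.27 g ÷ 12.01 g/mol = 2.021 mol
H: 4.075 g ÷ 1.008 g/mol = 4.043 mol
Cl: 71.655 g ÷ 35.45 g/mol = 2.021 mol
Smallest is C at 2.021 mol; normalising gives C 1.000, H 2.001, Cl 1.000
Ratio ≈ 1:2:1, so the empirical formula is CH2Cl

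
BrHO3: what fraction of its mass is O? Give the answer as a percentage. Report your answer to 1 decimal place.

37.2%

Molar mass = 1(79.90) + 1(1.008) + 3(16.00) = 128.908 g/mol
Mass of O per mole = 3 × 16.00 = 48.000 g
% O = 48.000 / 128.908 × 100 = 37.2%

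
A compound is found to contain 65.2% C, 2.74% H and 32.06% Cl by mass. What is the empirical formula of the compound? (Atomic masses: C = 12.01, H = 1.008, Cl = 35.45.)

Assume 100 g: 65.2 g C, 2.74 g H, 32.06 g Cl.
Moles — C: 65.2 / 12.01 = 5.429 mol; H: 2.74 / 1.008 = 2.718 mol; Cl: 32.06 / 35.45 = 0.9044 mol
Divide by the smallest (0.9044 mol Cl): C 6.003, H 3.006, Cl 1.000
≈ 6:3:1 → C6H3Cl

C6H3Cl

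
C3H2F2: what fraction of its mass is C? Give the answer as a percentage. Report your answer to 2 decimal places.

47.38%

Molar mass = 3(12.01) + 2(1.008) + 2(19.00) = 76.046 g/mol
Mass of C per mole = 3 × 12.01 = 36.030 g
% C = 36.030 / 76.046 × 100 = 47.38%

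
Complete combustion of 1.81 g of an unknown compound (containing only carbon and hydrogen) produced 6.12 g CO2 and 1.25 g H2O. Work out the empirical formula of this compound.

mol C = 6.12 / 44.01 = 0.1391; mass C = 0.1391 × 12.01 = 1.670 g
mol H = 2 × (1.25 / 18.02) = 0.1387; mass H = 0.1387 × 1.008 = 0.1398 g
Smallest is H at 0.1387 mol; normalising gives C 1.002, H 1.000
Ratio ≈ 1:1, so the empirical formula is CH

CH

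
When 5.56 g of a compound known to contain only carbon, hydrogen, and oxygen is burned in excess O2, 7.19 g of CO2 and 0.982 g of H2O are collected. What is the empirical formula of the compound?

C3H2O4

mol C = 7.19 / 44.01 = 0.1634; mass C = 0.1634 × 12.01 = 1.962 g
mol H = 2 × (0.982 / 18.02) = 0.1090; mass H = 0.1090 × 1.008 = 0.1099 g
mass O = 5.56 − (2.072) = 3.488 g → mol O = 0.2180
Divide by the smallest (0.109 mol H): C 1.499, H 1.000, O 2.000
Multiply by 2: C 3.00, H 2.00, O 4.00 → C3H2O4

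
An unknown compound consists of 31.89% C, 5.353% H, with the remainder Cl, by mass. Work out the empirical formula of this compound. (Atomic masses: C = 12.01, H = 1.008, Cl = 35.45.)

C3H6Cl2

Assume 100 g: 31.89 g C, 5.353 g H, 62.757 g Cl.
Moles — C: 31.89 / 12.01 = 2.655 mol; H: 5.353 / 1.008 = 5.311 mol; Cl: 62.757 / 35.45 = 1.77 mol
Smallest is Cl at 1.77 mol; normalising gives C 1.500, H 3.000, Cl 1.000
×2: C 3.00, H 6.00, Cl 2.00 → C3H6Cl2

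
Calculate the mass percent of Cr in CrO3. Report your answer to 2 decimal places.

52.00%

Molar mass = 1(52.00) + 3(16.00) = 100.000 g/mol
Mass of Cr per mole = 1 × 52.00 = 52.000 g
% Cr = 52.000 / 100.000 × 100 = 52.00%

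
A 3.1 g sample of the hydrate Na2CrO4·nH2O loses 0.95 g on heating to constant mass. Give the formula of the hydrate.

Na2CrO4·4H2O

Mass of anhydrous Na2CrO4 = 3.1 − 0.95 = 2.15 g
mol H2O = 0.95 / 18.02 = 0.05272
Molar mass of Na2CrO4 = 161.98 g/mol → mol Na2CrO4 = 2.15 / 161.98 = 0.01327
n = 0.05272 / 0.01327 = 3.97 ≈ 4 → Na2CrO4·4H2O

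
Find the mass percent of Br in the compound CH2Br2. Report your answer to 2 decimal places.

Molar mass = 1(12.01) + 2(1.008) + 2(79.90) = 173.826 g/mol
Mass of Br per mole = 2 × 79.90 = 159.800 g
% Br = 159.800 / 173.826 × 100 = 91.93%

91.93%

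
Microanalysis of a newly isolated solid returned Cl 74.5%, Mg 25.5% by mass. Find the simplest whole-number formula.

Assume 100 g: 74.5 g Cl, 25.5 g Mg.
n(Cl) = 74.5/35.45 = 2.102, n(Mg) = 25.5/24.31 = 1.049
Ratios (÷ 1.049): Cl 2.003, Mg 1.000
Ratio ≈ 2:1, so the empirical formula is Cl2Mg

Cl2Mg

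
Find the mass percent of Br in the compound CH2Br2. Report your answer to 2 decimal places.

Molar mass = 1(12.01) + 2(1.008) + 2(79.90) = 173.826 g/mol
Mass of Br per mole = 2 × 79.90 = 159.800 g
% Br = 159.800 / 173.826 × 100 = 91.93%

91.93%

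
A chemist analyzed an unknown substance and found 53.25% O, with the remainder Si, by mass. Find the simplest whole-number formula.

O2Si

Assume 100 g: 53.25 g O, 46.75 g Si.
Moles — O: 53.25 / 16.00 = 3.328 mol; Si: 46.75 / 28.09 = 1.664 mol
Ratios (÷ 1.664): O 2.000, Si 1.000
→ O2Si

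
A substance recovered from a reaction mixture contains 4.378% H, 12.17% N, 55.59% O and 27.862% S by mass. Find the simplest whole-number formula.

Assume 100 g: 4.378 g H, 12.17 g N, 55.59 g O, 27.862 g S.
Moles — H: 4.378 / 1.008 = 4.343 mol; N: 12.17 / 14.01 = 0.8687 mol; O: 55.59 / 16.00 = 3.474 mol; S: 27.862 / 32.07 = 0.8688 mol
Smallest is N at 0.8687 mol; normalising gives H 5.000, N 1.000, O 4.000, S 1.000
→ H5NO4S

H5NO4S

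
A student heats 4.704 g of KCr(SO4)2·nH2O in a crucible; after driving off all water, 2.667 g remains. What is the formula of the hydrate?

Mass of water lost = 4.704 − 2.667 = 2.037 g → 2.037 / 18.02 = 0.113 mol H2O
Molar mass of KCr(SO4)2 = 283.24 g/mol → mol KCr(SO4)2 = 2.667 / 283.24 = 0.009416
n = 0.113 / 0.009416 = 12.01 ≈ 12 → KCr(SO4)2·12H2O

KCr(SO4)2·12H2O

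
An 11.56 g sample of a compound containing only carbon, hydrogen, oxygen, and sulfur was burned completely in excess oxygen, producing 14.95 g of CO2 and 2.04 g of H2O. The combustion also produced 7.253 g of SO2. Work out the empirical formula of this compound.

mol C = 14.95 / 44.01 = 0.3397; mass C = 0.3397 × 12.01 = 4.080 g
mol H = 2 × (2.04 / 18.02) = 0.2264; mass H = 0.2264 × 1.008 = 0.2282 g
mol S = 7.253 / 64.07 = 0.1132; mass S = 3.630 g
mass O = 11.56 − (7.938) = 3.622 g → mol O = 0.2263
Ratios (÷ 0.1132): C 3.001, H 2.000, O 1.999, S 1.000
→ C3H2O2S

C3H2O2S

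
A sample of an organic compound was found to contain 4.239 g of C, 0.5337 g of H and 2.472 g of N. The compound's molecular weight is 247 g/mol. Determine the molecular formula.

n(C) = 4.239/12.01 = 0.353, n(H) = 0.5337/1.008 = 0.5295, n(N) = 2.472/14.01 = 0.1764
Ratios (÷ 0.1764): C 2.000, H 3.001, N 1.000
≈ 2:3:1 → C2H3N
Empirical-formula mass = 41.05 g/mol
n = 247 / 41.05 = 6.02 ≈ 6
Molecular formula = (C2H3N)×6 = C12H18N6

C12H18N6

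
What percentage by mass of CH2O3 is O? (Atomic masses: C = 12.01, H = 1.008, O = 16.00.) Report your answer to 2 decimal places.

Molar mass = 1(12.01) + 2(1.008) + 3(16.00) = 62.026 g/mol
Mass of O per mole = 3 × 16.00 = 48.000 g
% O = 48.000 / 62.026 × 100 = 77.39%

77.39%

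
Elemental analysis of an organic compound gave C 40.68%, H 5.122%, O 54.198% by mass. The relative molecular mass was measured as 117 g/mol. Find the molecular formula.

C4H6O4

Assume 100 g: 40.68 g C, 5.122 g H, 54.198 g O.
Moles — C: 40.68 / 12.01 = 3.387 mol; H: 5.122 / 1.008 = 5.081 mol; O: 54.198 / 16.00 = 3.387 mol
Ratios (÷ 3.387): C 1.000, H 1.500, O 1.000
Multiply by 2: C 2.00, H 3.00, O 2.00 → C2H3O2
Empirical-formula mass = 59.04 g/mol
n = 117 / 59.04 = 1.98 ≈ 2
Molecular formula = (C2H3O2)×2 = C4H6O4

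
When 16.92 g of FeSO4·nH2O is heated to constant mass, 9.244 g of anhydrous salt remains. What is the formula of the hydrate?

FeSO4·7H2O

Mass of water lost = 16.92 − 9.244 = 7.676 g → 7.676 / 18.02 = 0.426 mol H2O
Molar mass of FeSO4 = 151.92 g/mol → mol FeSO4 = 9.244 / 151.92 = 0.06085
n = 0.426 / 0.06085 = 7.00 ≈ 7 → FeSO4·7H2O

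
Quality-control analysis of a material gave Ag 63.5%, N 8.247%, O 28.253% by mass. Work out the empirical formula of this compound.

Assume 100 g: 63.5 g Ag, 8.247 g N, 28.253 g O.
n(Ag) = 63.5/107.87 = 0.5887, n(N) = 8.247/14.01 = 0.5887, n(O) = 28.253/16.00 = 1.766
Ratios (÷ 0.5887): Ag 1.000, N 1.000, O 3.000
≈ 1:1:3 → AgNO3

AgNO3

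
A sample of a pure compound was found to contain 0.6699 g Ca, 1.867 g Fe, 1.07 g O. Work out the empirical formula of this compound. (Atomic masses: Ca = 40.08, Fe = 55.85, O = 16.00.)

CaFe2O4

n(Ca) = 0.6699/40.08 = 0.01671, n(Fe) = 1.867/55.85 = 0.03343, n(O) = 1.07/16.00 = 0.06688
Smallest is Ca at 0.01671 mol; normalising gives Ca 1.000, Fe 2.000, O 4.001
→ CaFe2O4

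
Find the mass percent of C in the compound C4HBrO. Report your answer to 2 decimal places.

Molar mass = 4(12.01) + 1(1.008) + 1(79.90) + 1(16.00) = 144.948 g/mol
Mass of C per mole = 4 × 12.01 = 48.040 g
% C = 48.040 / 144.948 × 100 = 33.14%

33.14%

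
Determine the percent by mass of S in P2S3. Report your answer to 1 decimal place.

Molar mass = 2(30.97) + 3(32.07) = 158.150 g/mol
Mass of S per mole = 3 × 32.07 = 96.210 g
% S = 96.210 / 158.150 × 100 = 60.8%

60.8%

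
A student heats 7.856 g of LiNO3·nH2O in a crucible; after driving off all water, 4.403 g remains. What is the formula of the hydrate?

LiNO3·3H2O

Mass of water lost = 7.856 − 4.403 = 3.453 g → 3.453 / 18.02 = 0.1916 mol H2O
Molar mass of LiNO3 = 68.95 g/mol → mol LiNO3 = 4.403 / 68.95 = 0.06386
n = 0.1916 / 0.06386 = 3.00 ≈ 3 → LiNO3·3H2O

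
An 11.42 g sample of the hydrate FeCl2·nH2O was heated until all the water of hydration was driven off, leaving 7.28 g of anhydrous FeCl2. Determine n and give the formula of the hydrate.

Mass of water lost = 11.42 − 7.28 = 4.14 g → 4.14 / 18.02 = 0.2297 mol H2O
Molar mass of FeCl2 = 126.75 g/mol → mol FeCl2 = 7.28 / 126.75 = 0.05744
n = 0.2297 / 0.05744 = 4.00 ≈ 4 → FeCl2·4H2O

FeCl2·4H2O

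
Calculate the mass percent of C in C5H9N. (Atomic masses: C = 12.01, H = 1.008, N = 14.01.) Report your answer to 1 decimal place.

72.2%

Molar mass = 5(12.01) + 9(1.008) + 1(14.01) = 83.132 g/mol
Mass of C per mole = 5 × 12.01 = 60.050 g
% C = 60.050 / 83.132 × 100 = 72.2%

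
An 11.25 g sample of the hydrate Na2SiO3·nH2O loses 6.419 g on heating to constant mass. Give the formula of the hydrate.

Mass of anhydrous Na2SiO3 = 11.25 − 6.419 = 4.831 g
mol H2O = 6.419 / 18.02 = 0.3562
Molar mass of Na2SiO3 = 122.07 g/mol → mol Na2SiO3 = 4.831 / 122.07 = 0.03958
n = 0.3562 / 0.03958 = 9.00 ≈ 9 → Na2SiO3·9H2O

Na2SiO3·9H2O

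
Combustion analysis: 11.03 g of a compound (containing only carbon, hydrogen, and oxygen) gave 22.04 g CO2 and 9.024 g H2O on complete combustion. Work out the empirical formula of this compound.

mol C = 22.04 / 44.01 = 0.5008; mass C = 0.5008 × 12.01 = 6.015 g
mol H = 2 × (9.024 / 18.02) = 1.002; mass H = 1.002 × 1.008 = 1.010 g
mass O = 11.03 − (7.024) = 4.006 g → mol O = 0.2504
Divide by the smallest (0.2504 mol O): C 2.000, H 4.000, O 1.000
→ C2H4O

C2H4O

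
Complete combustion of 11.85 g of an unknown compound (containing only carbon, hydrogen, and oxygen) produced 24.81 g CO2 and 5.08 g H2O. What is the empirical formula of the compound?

mol C = 24.81 / 44.01 = 0.5637; mass C = 0.5637 × 12.01 = 6.770 g
mol H = 2 × (5.08 / 18.02) = 0.5638; mass H = 0.5638 × 1.008 = 0.5683 g
mass O = 11.85 − (7.339) = 4.511 g → mol O = 0.2820
Divide by the smallest (0.282 mol O): C 1.999, H 2.000, O 1.000
Ratio ≈ 2:2:1, so the empirical formula is C2H2O

C2H2O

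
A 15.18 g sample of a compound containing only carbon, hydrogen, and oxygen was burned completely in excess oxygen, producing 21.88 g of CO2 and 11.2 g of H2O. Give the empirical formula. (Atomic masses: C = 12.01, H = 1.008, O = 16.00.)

C2H5O2

mol C = 21.88 / 44.01 = 0.4972; mass C = 0.4972 × 12.01 = 5.971 g
mol H = 2 × (11.2 / 18.02) = 1.243; mass H = 1.243 × 1.008 = 1.253 g
mass O = 15.18 − (7.224) = 7.956 g → mol O = 0.4973
Ratios (÷ 0.4972): C 1.000, H 2.500, O 1.000
Scaling by 2: C 2.00, H 5.00, O 2.00 → C2H5O2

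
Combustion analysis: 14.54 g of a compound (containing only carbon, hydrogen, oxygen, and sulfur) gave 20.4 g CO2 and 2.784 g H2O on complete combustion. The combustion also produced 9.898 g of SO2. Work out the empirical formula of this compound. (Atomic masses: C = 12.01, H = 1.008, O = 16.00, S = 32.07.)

mol C = 20.4 / 44.01 = 0.4635; mass C = 0.4635 × 12.01 = 5.567 g
mol H = 2 × (2.784 / 18.02) = 0.3090; mass H = 0.3090 × 1.008 = 0.3115 g
mol S = 9.898 / 64.07 = 0.1545; mass S = 4.954 g
mass O = 14.54 − (10.83) = 3.707 g → mol O = 0.2317
Divide by the smallest (0.1545 mol S): C 3.000, H 2.000, O 1.500, S 1.000
×2: C 6.00, H 4.00, O 3.00, S 2.00 → C6H4O3S2

C6H4O3S2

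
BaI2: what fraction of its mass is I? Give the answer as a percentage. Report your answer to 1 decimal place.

Molar mass = 1(137.33) + 2(126.90) = 391.130 g/mol
Mass of I per mole = 2 × 126.90 = 253.800 g
% I = 253.800 / 391.130 × 100 = 64.9%

64.9%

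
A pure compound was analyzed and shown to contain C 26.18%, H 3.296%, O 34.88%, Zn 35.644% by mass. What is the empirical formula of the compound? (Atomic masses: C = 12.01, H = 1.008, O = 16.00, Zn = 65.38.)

C4H6O4Zn

Assume 100 g: 26.18 g C, 3.296 g H, 34.88 g O, 35.644 g Zn.
n(C) = 26.18/12.01 = 2.18, n(H) = 3.296/1.008 = 3.27, n(O) = 34.88/16.00 = 2.18, n(Zn) = 35.644/65.38 = 0.5452
Smallest is Zn at 0.5452 mol; normalising gives C 3.998, H 5.998, O 3.999, Zn 1.000
≈ 4:6:4:1 → C4H6O4Zn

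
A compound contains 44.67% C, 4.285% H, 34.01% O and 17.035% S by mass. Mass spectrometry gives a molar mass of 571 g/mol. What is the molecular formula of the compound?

Assume 100 g: 44.67 g C, 4.285 g H, 34.01 g O, 17.035 g S.
C: 44.67 g ÷ 12.01 g/mol = 3.719 mol
H: 4.285 g ÷ 1.008 g/mol = 4.251 mol
O: 34.01 g ÷ 16.00 g/mol = 2.126 mol
S: 17.035 g ÷ 32.07 g/mol = 0.5312 mol
Divide by the smallest (0.5312 mol S): C 7.002, H 8.003, O 4.002, S 1.000
≈ 7:8:4:1 → C7H8O4S
Empirical-formula mass = 188.20 g/mol
n = 571 / 188.20 = 3.03 ≈ 3
Molecular formula = (C7H8O4S)×3 = C21H24O12S3

C21H24O12S3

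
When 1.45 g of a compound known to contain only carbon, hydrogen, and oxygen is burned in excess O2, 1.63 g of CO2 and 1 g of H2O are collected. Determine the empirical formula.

C2H6O3

mol C = 1.63 / 44.01 = 0.03704; mass C = 0.03704 × 12.01 = 0.4448 g
mol H = 2 × (1 / 18.02) = 0.1110; mass H = 0.1110 × 1.008 = 0.1119 g
mass O = 1.45 − (0.5567) = 0.8933 g → mol O = 0.05583
Smallest is C at 0.03704 mol; normalising gives C 1.000, H 2.997, O 1.507
Scaling by 2: C 2.00, H 5.99, O 3.01 → C2H6O3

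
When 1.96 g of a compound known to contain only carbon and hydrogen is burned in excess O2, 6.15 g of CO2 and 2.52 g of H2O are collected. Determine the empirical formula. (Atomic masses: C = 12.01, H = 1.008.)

mol C = 6.15 / 44.01 = 0.1397; mass C = 0.1397 × 12.01 = 1.678 g
mol H = 2 × (2.52 / 18.02) = 0.2797; mass H = 0.2797 × 1.008 = 0.2819 g
Ratios (÷ 0.1397): C 1.000, H 2.001
≈ 1:2 → CH2

CH2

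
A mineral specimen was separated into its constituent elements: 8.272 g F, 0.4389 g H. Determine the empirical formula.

FH

n(F) = 8.272/19.00 = 0.4354, n(H) = 0.4389/1.008 = 0.4354
Divide by the smallest (0.4354 mol F): F 1.000, H 1.000
Ratio ≈ 1:1, so the empirical formula is FH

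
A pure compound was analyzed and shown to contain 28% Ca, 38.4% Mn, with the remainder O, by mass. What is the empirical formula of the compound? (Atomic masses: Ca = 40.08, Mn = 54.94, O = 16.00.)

Assume 100 g: 28 g Ca, 38.4 g Mn, 33.6 g O.
n(Ca) = 28/40.08 = 0.6986, n(Mn) = 38.4/54.94 = 0.6989, n(O) = 33.6/16.00 = 2.1
Smallest is Ca at 0.6986 mol; normalising gives Ca 1.000, Mn 1.000, O 3.006
→ CaMnO3

CaMnO3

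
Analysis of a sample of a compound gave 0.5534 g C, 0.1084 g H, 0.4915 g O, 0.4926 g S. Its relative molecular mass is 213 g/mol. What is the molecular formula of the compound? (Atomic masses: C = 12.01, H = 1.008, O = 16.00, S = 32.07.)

C6H14O4S2

C: 0.5534 g ÷ 12.01 g/mol = 0.04608 mol
H: 0.1084 g ÷ 1.008 g/mol = 0.1075 mol
O: 0.4915 g ÷ 16.00 g/mol = 0.03072 mol
S: 0.4926 g ÷ 32.07 g/mol = 0.01536 mol
Divide by the smallest (0.01536 mol S): C 3.000, H 7.001, O 2.000, S 1.000
≈ 3:7:2:1 → C3H7O2S
Empirical-formula mass = 107.16 g/mol
n = 213 / 107.16 = 1.99 ≈ 2
Molecular formula = (C3H7O2S)×2 = C6H14O4S2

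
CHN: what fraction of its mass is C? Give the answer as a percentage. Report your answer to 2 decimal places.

44.44%

Molar mass = 1(12.01) + 1(1.008) + 1(14.01) = 27.028 g/mol
Mass of C per mole = 1 × 12.01 = 12.010 g
% C = 12.010 / 27.028 × 100 = 44.44%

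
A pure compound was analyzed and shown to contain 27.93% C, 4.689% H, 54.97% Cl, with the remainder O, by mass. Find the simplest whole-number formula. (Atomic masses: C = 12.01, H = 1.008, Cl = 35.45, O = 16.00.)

Assume 100 g: 27.93 g C, 4.689 g H, 54.97 g Cl, 12.411 g O.
C: 27.93 g ÷ 12.01 g/mol = 2.326 mol
H: 4.689 g ÷ 1.008 g/mol = 4.652 mol
Cl: 54.97 g ÷ 35.45 g/mol = 1.551 mol
O: 12.411 g ÷ 16.00 g/mol = 0.7757 mol
Ratios (÷ 0.7757): C 2.998, H 5.997, Cl 1.999, O 1.000
Ratio ≈ 3:6:2:1, so the empirical formula is C3H6Cl2O

C3H6Cl2O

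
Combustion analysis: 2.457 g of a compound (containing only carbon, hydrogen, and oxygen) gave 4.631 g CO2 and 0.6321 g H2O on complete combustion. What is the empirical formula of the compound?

C3H2O2

mol C = 4.631 / 44.01 = 0.1052; mass C = 0.1052 × 12.01 = 1.264 g
mol H = 2 × (0.6321 / 18.02) = 0.07016; mass H = 0.07016 × 1.008 = 0.07072 g
mass O = 2.457 − (1.334) = 1.123 g → mol O = 0.07016
Divide by the smallest (0.07016 mol H): C 1.500, H 1.000, O 1.000
×2: C 3.00, H 2.00, O 2.00 → C3H2O2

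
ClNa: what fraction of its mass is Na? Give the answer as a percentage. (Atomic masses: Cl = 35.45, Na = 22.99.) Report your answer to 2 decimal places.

39.34%

Molar mass = 1(35.45) + 1(22.99) = 58.440 g/mol
Mass of Na per mole = 1 × 22.99 = 22.990 g
% Na = 22.990 / 58.440 × 100 = 39.34%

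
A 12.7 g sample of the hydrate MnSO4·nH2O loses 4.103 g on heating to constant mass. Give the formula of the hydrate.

MnSO4·4H2O

Mass of anhydrous MnSO4 = 12.7 − 4.103 = 8.597 g
mol H2O = 4.103 / 18.02 = 0.2277
Molar mass of MnSO4 = 151.01 g/mol → mol MnSO4 = 8.597 / 151.01 = 0.05693
n = 0.2277 / 0.05693 = 4.00 ≈ 4 → MnSO4·4H2O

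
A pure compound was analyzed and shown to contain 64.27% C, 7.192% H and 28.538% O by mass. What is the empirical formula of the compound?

C3H4O

Assume 100 g: 64.27 g C, 7.192 g H, 28.538 g O.
n(C) = 64.27/12.01 = 5.351, n(H) = 7.192/1.008 = 7.135, n(O) = 28.538/16.00 = 1.784
Divide by the smallest (1.784 mol O): C 3.000, H 4.000, O 1.000
≈ 3:4:1 → C3H4O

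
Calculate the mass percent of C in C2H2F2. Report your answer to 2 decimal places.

Molar mass = 2(12.01) + 2(1.008) + 2(19.00) = 64.036 g/mol
Mass of C per mole = 2 × 12.01 = 24.020 g
% C = 24.020 / 64.036 × 100 = 37.51%

37.51%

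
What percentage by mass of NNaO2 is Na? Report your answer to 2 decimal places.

33.32%

Molar mass = 1(14.01) + 1(22.99) + 2(16.00) = 69.000 g/mol
Mass of Na per mole = 1 × 22.99 = 22.990 g
% Na = 22.990 / 69.000 × 100 = 33.32%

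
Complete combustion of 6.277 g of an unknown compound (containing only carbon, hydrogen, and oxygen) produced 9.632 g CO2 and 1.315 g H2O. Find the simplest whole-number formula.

C3H2O3

mol C = 9.632 / 44.01 = 0.2189; mass C = 0.2189 × 12.01 = 2.629 g
mol H = 2 × (1.315 / 18.02) = 0.1459; mass H = 0.1459 × 1.008 = 0.1471 g
mass O = 6.277 − (2.776) = 3.501 g → mol O = 0.2188
Divide by the smallest (0.1459 mol H): C 1.500, H 1.000, O 1.499
×2: C 3.00, H 2.00, O 3.00 → C3H2O3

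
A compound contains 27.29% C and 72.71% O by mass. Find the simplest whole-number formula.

CO2

Assume 100 g: 27.29 g C, 72.71 g O.
n(C) = 27.29/12.01 = 2.272, n(O) = 72.71/16.00 = 4.544
Ratios (÷ 2.272): C 1.000, O 2.000
Ratio ≈ 1:2, so the empirical formula is CO2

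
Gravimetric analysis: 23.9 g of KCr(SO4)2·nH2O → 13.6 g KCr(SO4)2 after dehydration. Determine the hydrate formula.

Mass of water lost = 23.9 − 13.6 = 10.3 g → 10.3 / 18.02 = 0.5716 mol H2O
Molar mass of KCr(SO4)2 = 283.24 g/mol → mol KCr(SO4)2 = 13.6 / 283.24 = 0.04802
n = 0.5716 / 0.04802 = 11.90 ≈ 12 → KCr(SO4)2·12H2O

KCr(SO4)2·12H2O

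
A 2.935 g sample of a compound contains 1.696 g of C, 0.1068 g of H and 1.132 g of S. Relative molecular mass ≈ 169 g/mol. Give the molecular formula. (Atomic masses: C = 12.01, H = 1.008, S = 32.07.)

C8H6S2

C: 1.696 g ÷ 12.01 g/mol = 0.1412 mol
H: 0.1068 g ÷ 1.008 g/mol = 0.106 mol
S: 1.132 g ÷ 32.07 g/mol = 0.0353 mol
Smallest is S at 0.0353 mol; normalising gives C 4.001, H 3.002, S 1.000
Ratio ≈ 4:3:1, so the empirical formula is C4H3S
Empirical-formula mass = 83.13 g/mol
n = 169 / 83.13 = 2.03 ≈ 2
Molecular formula = (C4H3S)×2 = C8H6S2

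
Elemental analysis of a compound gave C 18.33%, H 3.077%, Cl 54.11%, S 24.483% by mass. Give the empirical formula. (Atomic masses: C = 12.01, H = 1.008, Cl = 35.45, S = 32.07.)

Assume 100 g: 18.33 g C, 3.077 g H, 54.11 g Cl, 24.483 g S.
n(C) = 18.33/12.01 = 1.526, n(H) = 3.077/1.008 = 3.053, n(Cl) = 54.11/35.45 = 1.526, n(S) = 24.483/32.07 = 0.7634
Divide by the smallest (0.7634 mol S): C 1.999, H 3.999, Cl 1.999, S 1.000
Ratio ≈ 2:4:2:1, so the empirical formula is C2H4Cl2S

C2H4Cl2S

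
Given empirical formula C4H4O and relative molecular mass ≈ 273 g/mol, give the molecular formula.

Empirical-formula mass = 68.07 g/mol
n = 273 / 68.07 = 4.01 ≈ 4
Molecular formula = (C4H4O)4 = C16H16O4

C16H16O4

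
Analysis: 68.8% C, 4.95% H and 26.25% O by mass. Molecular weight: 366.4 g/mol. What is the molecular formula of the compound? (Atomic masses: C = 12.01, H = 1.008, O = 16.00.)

C21H18O6

Assume 100 g: 68.8 g C, 4.95 g H, 26.25 g O.
n(C) = 68.8/12.01 = 5.729, n(H) = 4.95/1.008 = 4.911, n(O) = 26.25/16.00 = 1.641
Divide by the smallest (1.641 mol O): C 3.492, H 2.993, O 1.000
×2: C 6.98, H 5.99, O 2.00 → C7H6O2
Empirical-formula mass = 122.12 g/mol
n = 366.4 / 122.12 = 3.00 ≈ 3
Molecular formula = (C7H6O2)×3 = C21H18O6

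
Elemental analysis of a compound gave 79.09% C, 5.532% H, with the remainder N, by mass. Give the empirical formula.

Assume 100 g: 79.09 g C, 5.532 g H, 15.378 g N.
Moles — C: 79.09 / 12.01 = 6.585 mol; H: 5.532 / 1.008 = 5.488 mol; N: 15.378 / 14.01 = 1.098 mol
Divide by the smallest (1.098 mol N): C 6.000, H 5.000, N 1.000
Ratio ≈ 6:5:1, so the empirical formula is C6H5N

C6H5N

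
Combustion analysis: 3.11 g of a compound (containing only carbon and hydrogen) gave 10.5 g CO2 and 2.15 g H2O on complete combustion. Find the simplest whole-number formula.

mol C = 10.5 / 44.01 = 0.2386; mass C = 0.2386 × 12.01 = 2.865 g
mol H = 2 × (2.15 / 18.02) = 0.2386; mass H = 0.2386 × 1.008 = 0.2405 g
Ratios (÷ 0.2386): C 1.000, H 1.000
≈ 1:1 → CH

CH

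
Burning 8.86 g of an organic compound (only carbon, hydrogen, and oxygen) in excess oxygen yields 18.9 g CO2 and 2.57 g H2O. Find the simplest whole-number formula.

C6H4O3

mol C = 18.9 / 44.01 = 0.4294; mass C = 0.4294 × 12.01 = 5.158 g
mol H = 2 × (2.57 / 18.02) = 0.2852; mass H = 0.2852 × 1.008 = 0.2875 g
mass O = 8.86 − (5.445) = 3.415 g → mol O = 0.2134
Divide by the smallest (0.2134 mol O): C 2.012, H 1.336, O 1.000
×3: C 6.04, H 4.01, O 3.00 → C6H4O3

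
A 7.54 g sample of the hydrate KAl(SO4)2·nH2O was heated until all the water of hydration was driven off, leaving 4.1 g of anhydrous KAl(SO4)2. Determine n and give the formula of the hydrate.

Mass of water lost = 7.54 − 4.1 = 3.44 g → 3.44 / 18.02 = 0.1909 mol H2O
Molar mass of KAl(SO4)2 = 258.22 g/mol → mol KAl(SO4)2 = 4.1 / 258.22 = 0.01588
n = 0.1909 / 0.01588 = 12.02 ≈ 12 → KAl(SO4)2·12H2O

KAl(SO4)2·12H2O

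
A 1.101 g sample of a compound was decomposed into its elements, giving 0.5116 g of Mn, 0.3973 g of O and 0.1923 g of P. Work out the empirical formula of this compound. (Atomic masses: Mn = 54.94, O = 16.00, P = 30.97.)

Moles — Mn: 0.5116 / 54.94 = 0.009312 mol; O: 0.3973 / 16.00 = 0.02483 mol; P: 0.1923 / 30.97 = 0.006209 mol
Smallest is P at 0.006209 mol; normalising gives Mn 1.500, O 3.999, P 1.000
Multiply by 2: Mn 3.00, O 8.00, P 2.00 → Mn3O8P2

Mn3O8P2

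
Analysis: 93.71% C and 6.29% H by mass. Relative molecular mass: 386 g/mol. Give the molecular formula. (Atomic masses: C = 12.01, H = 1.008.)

C30H24

Assume 100 g: 93.71 g C, 6.29 g H.
Moles — C: 93.71 / 12.01 = 7.803 mol; H: 6.29 / 1.008 = 6.24 mol
Ratios (÷ 6.24): C 1.250, H 1.000
Multiply by 4: C 5.00, H 4.00 → C5H4
Empirical-formula mass = 64.08 g/mol
n = 386 / 64.08 = 6.02 ≈ 6
Molecular formula = (C5H4)×6 = C30H24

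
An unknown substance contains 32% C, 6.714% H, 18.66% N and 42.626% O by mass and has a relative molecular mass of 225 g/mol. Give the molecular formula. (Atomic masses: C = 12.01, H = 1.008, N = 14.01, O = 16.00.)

Assume 100 g: 32 g C, 6.714 g H, 18.66 g N, 42.626 g O.
n(C) = 32/12.01 = 2.664, n(H) = 6.714/1.008 = 6.661, n(N) = 18.66/14.01 = 1.332, n(O) = 42.626/16.00 = 2.664
Smallest is N at 1.332 mol; normalising gives C 2.000, H 5.001, N 1.000, O 2.000
Ratio ≈ 2:5:1:2, so the empirical formula is C2H5NO2
Empirical-formula mass = 75.07 g/mol
n = 225 / 75.07 = 3.00 ≈ 3
Molecular formula = (C2H5NO2)×3 = C6H15N3O6

C6H15N3O6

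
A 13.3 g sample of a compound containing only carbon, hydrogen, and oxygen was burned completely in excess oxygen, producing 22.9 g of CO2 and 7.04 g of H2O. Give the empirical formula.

mol C = 22.9 / 44.01 = 0.5203; mass C = 0.5203 × 12.01 = 6.249 g
mol H = 2 × (7.04 / 18.02) = 0.7814; mass H = 0.7814 × 1.008 = 0.7876 g
mass O = 13.3 − (7.037) = 6.263 g → mol O = 0.3914
Divide by the smallest (0.3914 mol O): C 1.329, H 1.996, O 1.000
×3: C 3.99, H 5.99, O 3.00 → C4H6O3

C4H6O3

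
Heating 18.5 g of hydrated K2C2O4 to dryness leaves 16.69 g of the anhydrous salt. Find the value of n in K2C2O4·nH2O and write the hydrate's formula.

K2C2O4·H2O

Mass of water lost = 18.5 − 16.69 = 1.81 g → 1.81 / 18.02 = 0.1004 mol H2O
Molar mass of K2C2O4 = 166.22 g/mol → mol K2C2O4 = 16.69 / 166.22 = 0.1004
n = 0.1004 / 0.1004 = 1.00 ≈ 1 → K2C2O4·H2O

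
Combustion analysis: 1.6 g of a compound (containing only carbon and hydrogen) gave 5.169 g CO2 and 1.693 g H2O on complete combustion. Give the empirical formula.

C5H8

mol C = 5.169 / 44.01 = 0.1175; mass C = 0.1175 × 12.01 = 1.411 g
mol H = 2 × (1.693 / 18.02) = 0.1879; mass H = 0.1879 × 1.008 = 0.1894 g
Ratios (÷ 0.1175): C 1.000, H 1.600
Scaling by 5: C 5.00, H 8.00 → C5H8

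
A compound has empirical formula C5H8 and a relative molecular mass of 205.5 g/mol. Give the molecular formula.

C15H24

Empirical-formula mass = 68.11 g/mol
n = 205.5 / 68.11 = 3.02 ≈ 3
Molecular formula = (C5H8)3 = C15H24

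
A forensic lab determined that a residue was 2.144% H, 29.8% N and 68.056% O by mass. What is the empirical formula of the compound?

Assume 100 g: 2.144 g H, 29.8 g N, 68.056 g O.
H: 2.144 g ÷ 1.008 g/mol = 2.127 mol
N: 29.8 g ÷ 14.01 g/mol = 2.127 mol
O: 68.056 g ÷ 16.00 g/mol = 4.253 mol
Smallest is H at 2.127 mol; normalising gives H 1.000, N 1.000, O 2.000
≈ 1:1:2 → HNO2

HNO2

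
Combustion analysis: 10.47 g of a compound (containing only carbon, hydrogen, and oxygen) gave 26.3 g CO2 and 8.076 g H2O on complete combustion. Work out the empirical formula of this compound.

mol C = 26.3 / 44.01 = 0.5976; mass C = 0.5976 × 12.01 = 7.177 g
mol H = 2 × (8.076 / 18.02) = 0.8963; mass H = 0.8963 × 1.008 = 0.9035 g
mass O = 10.47 − (8.081) = 2.389 g → mol O = 0.1493
Divide by the smallest (0.1493 mol O): C 4.002, H 6.002, O 1.000
Ratio ≈ 4:6:1, so the empirical formula is C4H6O

C4H6O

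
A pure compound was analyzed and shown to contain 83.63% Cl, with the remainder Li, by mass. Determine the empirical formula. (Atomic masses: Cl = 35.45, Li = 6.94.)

Assume 100 g: 83.63 g Cl, 16.37 g Li.
Moles — Cl: 83.63 / 35.45 = 2.359 mol; Li: 16.37 / 6.94 = 2.359 mol
Smallest is Li at 2.359 mol; normalising gives Cl 1.000, Li 1.000
≈ 1:1 → ClLi

ClLi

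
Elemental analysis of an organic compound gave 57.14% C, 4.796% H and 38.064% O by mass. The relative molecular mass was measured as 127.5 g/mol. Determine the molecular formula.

Assume 100 g: 57.14 g C, 4.796 g H, 38.064 g O.
C: 57.14 g ÷ 12.01 g/mol = 4.758 mol
H: 4.796 g ÷ 1.008 g/mol = 4.758 mol
O: 38.064 g ÷ 16.00 g/mol = 2.379 mol
Smallest is O at 2.379 mol; normalising gives C 2.000, H 2.000, O 1.000
≈ 2:2:1 → C2H2O
Empirical-formula mass = 42.04 g/mol
n = 127.5 / 42.04 = 3.03 ≈ 3
Molecular formula = (C2H2O)×3 = C6H6O3

C6H6O3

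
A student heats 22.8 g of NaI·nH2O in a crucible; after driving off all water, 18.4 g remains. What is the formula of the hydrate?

Mass of water lost = 22.8 − 18.4 = 4.4 g → 4.4 / 18.02 = 0.2442 mol H2O
Molar mass of NaI = 149.89 g/mol → mol NaI = 18.4 / 149.89 = 0.1228
n = 0.2442 / 0.1228 = 1.99 ≈ 2 → NaI·2H2O

NaI·2H2O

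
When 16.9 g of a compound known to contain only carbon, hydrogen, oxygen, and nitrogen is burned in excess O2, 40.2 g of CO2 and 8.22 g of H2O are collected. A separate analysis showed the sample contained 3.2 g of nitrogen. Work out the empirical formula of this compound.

C8H8N2O

mol C = 40.2 / 44.01 = 0.9134; mass C = 0.9134 × 12.01 = 10.97 g
mol H = 2 × (8.22 / 18.02) = 0.9123; mass H = 0.9123 × 1.008 = 0.9196 g
mol N = 3.2 / 14.01 = 0.2284
mass O = 16.9 − (15.09) = 1.810 g → mol O = 0.1131
Ratios (÷ 0.1131): C 8.074, H 8.064, N 2.019, O 1.000
Ratio ≈ 8:8:2:1, so the empirical formula is C8H8N2O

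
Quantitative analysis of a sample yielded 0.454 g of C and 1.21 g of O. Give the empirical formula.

CO2

C: 0.454 g ÷ 12.01 g/mol = 0.0378 mol
O: 1.21 g ÷ 16.00 g/mol = 0.07562 mol
Divide by the smallest (0.0378 mol C): C 1.000, O 2.001
→ CO2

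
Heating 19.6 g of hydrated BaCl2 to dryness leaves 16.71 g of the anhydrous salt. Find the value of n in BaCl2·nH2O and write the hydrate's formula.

BaCl2·2H2O

Mass of water lost = 19.6 − 16.71 = 2.89 g → 2.89 / 18.02 = 0.1604 mol H2O
Molar mass of BaCl2 = 208.23 g/mol → mol BaCl2 = 16.71 / 208.23 = 0.08025
n = 0.1604 / 0.08025 = 2.00 ≈ 2 → BaCl2·2H2O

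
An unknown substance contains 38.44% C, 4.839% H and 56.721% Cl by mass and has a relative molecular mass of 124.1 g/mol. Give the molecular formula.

Assume 100 g: 38.44 g C, 4.839 g H, 56.721 g Cl.
Moles — C: 38.44 / 12.01 = 3.201 mol; H: 4.839 / 1.008 = 4.801 mol; Cl: 56.721 / 35.45 = 1.6 mol
Ratios (÷ 1.6): C 2.000, H 3.000, Cl 1.000
→ C2H3Cl
Empirical-formula mass = 62.49 g/mol
n = 124.1 / 62.49 = 1.99 ≈ 2
Molecular formula = (C2H3Cl)×2 = C4H6Cl2

C4H6Cl2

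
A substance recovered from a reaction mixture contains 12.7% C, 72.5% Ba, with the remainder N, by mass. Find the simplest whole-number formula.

C2BaN2

Assume 100 g: 12.7 g C, 72.5 g Ba, 14.8 g N.
Moles — C: 12.7 / 12.01 = 1.057 mol; Ba: 72.5 / 137.33 = 0.5279 mol; N: 14.8 / 14.01 = 1.056 mol
Divide by the smallest (0.5279 mol Ba): C 2.003, Ba 1.000, N 2.001
Ratio ≈ 2:1:2, so the empirical formula is C2BaN2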